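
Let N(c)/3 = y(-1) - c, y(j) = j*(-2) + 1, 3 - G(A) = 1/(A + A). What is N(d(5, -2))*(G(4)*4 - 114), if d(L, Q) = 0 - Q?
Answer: -615/2 ≈ -307.50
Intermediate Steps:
G(A) = 3 - 1/(2*A) (G(A) = 3 - 1/(A + A) = 3 - 1/(2*A))
d(L, Q) = -Q
y(j) = 1 - 2*j (y(j) = -2*j + 1 = 1 - 2*j)
N(c) = 9 - 3*c (N(c) = 3*((1 - 2*(-1)) - c) = 3*((1 + 2) - c) = 3*(3 - c) = 9 - 3*c)
N(d(5, -2))*(G(4)*4 - 114) = (9 - (-3)*(-2))*((3 - ½/4)*4 - 114) = (9 - 3*2)*((3 - ½*¼)*4 - 114) = (9 - 6)*((3 - ⅛)*4 - 114) = 3*((23/8)*4 - 114) = 3*(23/2 - 114) = 3*(-205/2) = -615/2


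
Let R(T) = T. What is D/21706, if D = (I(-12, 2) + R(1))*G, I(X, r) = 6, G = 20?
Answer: 70/10853 ≈ 0.0064498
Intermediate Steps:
D = 140 (D = (6 + 1)*20 = 7*20 = 140)
D/21706 = 140/21706 = 140*(1/21706) = 70/10853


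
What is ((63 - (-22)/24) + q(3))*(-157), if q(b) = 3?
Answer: -126071/12 ≈ -10506.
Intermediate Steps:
((63 - (-22)/24) + q(3))*(-157) = ((63 - (-22)/24) + 3)*(-157) = ((63 - 1*(-11/12)) + 3)*(-157) = ((63 + 11/12) + 3)*(-157) = (767/12 + 3)*(-157) = (803/12)*(-157) = -126071/12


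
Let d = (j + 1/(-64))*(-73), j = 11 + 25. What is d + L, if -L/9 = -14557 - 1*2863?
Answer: 9865801/64 ≈ 1.5415e+5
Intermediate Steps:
j = 36
d = -168119/64 (d = (36 + 1/(-64))*(-73) = (36 - 1/64)*(-73) = (2303/64)*(-73) = -168119/64 ≈ -2626.9)
L = 156780 (L = -9*(-14557 - 1*2863) = -9*(-14557 - 2863) = -9*(-17420) = 156780)
d + L = -168119/64 + 156780 = 9865801/64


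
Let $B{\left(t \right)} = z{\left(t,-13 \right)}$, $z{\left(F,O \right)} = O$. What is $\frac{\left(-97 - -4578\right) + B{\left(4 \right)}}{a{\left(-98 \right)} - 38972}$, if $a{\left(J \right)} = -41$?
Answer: $- \frac{4468}{39013} \approx -0.11453$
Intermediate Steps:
$B{\left(t \right)} = -13$
$\frac{\left(-97 - -4578\right) + B{\left(4 \right)}}{a{\left(-98 \right)} - 38972} = \frac{\left(-97 - -4578\right) - 13}{-41 - 38972} = \frac{\left(-97 + 4578\right) - 13}{-39013} = \left(4481 - 13\right) \left(- \frac{1}{39013}\right) = 4468 \left(- \frac{1}{39013}\right) = - \frac{4468}{39013}$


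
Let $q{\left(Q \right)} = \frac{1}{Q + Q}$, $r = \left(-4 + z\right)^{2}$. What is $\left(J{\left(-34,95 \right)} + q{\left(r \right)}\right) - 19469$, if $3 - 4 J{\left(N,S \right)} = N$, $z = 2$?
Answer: $- \frac{155677}{8} \approx -19460.0$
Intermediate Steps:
$J{\left(N,S \right)} = \frac{3}{4} - \frac{N}{4}$
$r = 4$ ($r = \left(-4 + 2\right)^{2} = \left(-2\right)^{2} = 4$)
$q{\left(Q \right)} = \frac{1}{2 Q}$
$\left(J{\left(-34,95 \right)} + q{\left(r \right)}\right) - 19469 = \left(\left(\frac{3}{4} - - \frac{17}{2}\right) + \frac{1}{2 \cdot 4}\right) - 19469 = \left(\left(\frac{3}{4} + \frac{17}{2}\right) + \frac{1}{2} \cdot \frac{1}{4}\right) - 19469 = \left(\frac{37}{4} + \frac{1}{8}\right) - 19469 = \frac{75}{8} - 19469 = - \frac{155677}{8}$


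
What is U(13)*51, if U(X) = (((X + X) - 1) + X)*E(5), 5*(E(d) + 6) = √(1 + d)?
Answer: -11628 + 1938*√6/5 ≈ -10679.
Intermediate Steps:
E(d) = -6 + √(1 + d)/5
U(X) = (-1 + 3*X)*(-6 + √6/5) (U(X) = (((X + X) - 1) + X)*(-6 + √(1 + 5)/5) = ((2*X - 1) + X)*(-6 + √6/5) = ((-1 + 2*X) + X)*(-6 + √6/5) = (-1 + 3*X)*(-6 + √6/5))
U(13)*51 = -(-1 + 3*13)*(30 - √6)/5*51 = -(-1 + 39)*(30 - √6)/5*51 = -⅕*38*(30 - √6)*51 = (-228 + 38*√6/5)*51 = -11628 + 1938*√6/5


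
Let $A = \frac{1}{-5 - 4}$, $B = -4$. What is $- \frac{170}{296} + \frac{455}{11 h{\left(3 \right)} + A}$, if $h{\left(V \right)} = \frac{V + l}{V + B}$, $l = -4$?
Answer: $\frac{42695}{1036} \approx 41.211$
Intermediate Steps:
$A = - \frac{1}{9}$ ($A = \frac{1}{-9} = - \frac{1}{9} \approx -0.11111$)
$h{\left(V \right)} = 1$ ($h{\left(V \right)} = \frac{V - 4}{V - 4} = \frac{-4 + V}{-4 + V} = 1$)
$- \frac{170}{296} + \frac{455}{11 h{\left(3 \right)} + A} = - \frac{170}{296} + \frac{455}{11 \cdot 1 - \frac{1}{9}} = \left(-170\right) \frac{1}{296} + \frac{455}{11 - \frac{1}{9}} = - \frac{85}{148} + \frac{455}{\frac{98}{9}} = - \frac{85}{148} + 455 \cdot \frac{9}{98} = - \frac{85}{148} + \frac{585}{14} = \frac{42695}{1036}$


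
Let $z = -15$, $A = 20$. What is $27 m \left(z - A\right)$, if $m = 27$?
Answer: $-25515$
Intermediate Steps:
$27 m \left(z - A\right) = 27 \cdot 27 \left(-15 - 20\right) = 729 \left(-15 - 20\right) = 729 \left(-35\right) = -25515$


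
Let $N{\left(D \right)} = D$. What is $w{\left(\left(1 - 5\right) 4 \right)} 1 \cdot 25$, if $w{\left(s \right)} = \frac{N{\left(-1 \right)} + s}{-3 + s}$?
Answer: $\frac{425}{19} \approx 22.368$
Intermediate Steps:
$w{\left(s \right)} = \frac{-1 + s}{-3 + s}$
$w{\left(\left(1 - 5\right) 4 \right)} 1 \cdot 25 = \frac{-1 + \left(1 - 5\right) 4}{-3 + \left(1 - 5\right) 4} \cdot 1 \cdot 25 = \frac{-1 - 16}{-3 - 16} \cdot 1 \cdot 25 = \frac{1}{-19} \left(-17\right) 1 \cdot 25 = \left(- \frac{1}{19}\right) \left(-17\right) 1 \cdot 25 = \frac{17}{19} \cdot 1 \cdot 25 = \frac{17}{19} \cdot 25 = \frac{425}{19}$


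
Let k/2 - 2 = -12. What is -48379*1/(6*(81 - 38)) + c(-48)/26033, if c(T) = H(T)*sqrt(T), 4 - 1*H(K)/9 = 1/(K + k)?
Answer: -48379/258 + 351*I*sqrt(3)/63223 ≈ -187.52 + 0.009616*I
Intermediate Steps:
k = -20 (k = 4 + 2*(-12) = 4 - 24 = -20)
H(K) = 36 - 9/(-20 + K) (H(K) = 36 - 9/(K - 20) = 36 - 9/(-20 + K))
c(T) = 9*sqrt(T)*(-81 + 4*T)/(-20 + T) (c(T) = (9*(-81 + 4*T)/(-20 + T))*sqrt(T) = 9*sqrt(T)*(-81 + 4*T)/(-20 + T))
-48379*1/(6*(81 - 38)) + c(-48)/26033 = -48379*1/(6*(81 - 38)) + (sqrt(-48)*(-729 + 36*(-48))/(-20 - 48))/26033 = -48379/(6*43) + ((4*I*sqrt(3))*(-729 - 1728)/(-68))*(1/26033) = -48379/258 + ((4*I*sqrt(3))*(-1/68)*(-2457))*(1/26033) = -48379*1/258 + (2457*I*sqrt(3)/17)*(1/26033) = -48379/258 + 351*I*sqrt(3)/63223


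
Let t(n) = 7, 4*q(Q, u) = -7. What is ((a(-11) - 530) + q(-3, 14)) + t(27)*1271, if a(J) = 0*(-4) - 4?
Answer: 33445/4 ≈ 8361.3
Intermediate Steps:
a(J) = -4 (a(J) = 0 - 4 = -4)
q(Q, u) = -7/4 (q(Q, u) = (¼)*(-7) = -7/4)
((a(-11) - 530) + q(-3, 14)) + t(27)*1271 = ((-4 - 530) - 7/4) + 7*1271 = (-534 - 7/4) + 8897 = -2143/4 + 8897 = 33445/4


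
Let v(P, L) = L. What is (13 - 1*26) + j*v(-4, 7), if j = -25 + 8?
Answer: -132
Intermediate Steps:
j = -17
(13 - 1*26) + j*v(-4, 7) = (13 - 1*26) - 17*7 = (13 - 26) - 119 = -13 - 119 = -132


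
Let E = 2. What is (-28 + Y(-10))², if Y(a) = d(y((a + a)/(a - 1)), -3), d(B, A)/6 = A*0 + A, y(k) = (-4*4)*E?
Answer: 2116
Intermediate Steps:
y(k) = -32 (y(k) = -4*4*2 = -16*2 = -32)
d(B, A) = 6*A (d(B, A) = 6*(A*0 + A) = 6*(0 + A) = 6*A)
Y(a) = -18 (Y(a) = 6*(-3) = -18)
(-28 + Y(-10))² = (-28 - 18)² = (-46)² = 2116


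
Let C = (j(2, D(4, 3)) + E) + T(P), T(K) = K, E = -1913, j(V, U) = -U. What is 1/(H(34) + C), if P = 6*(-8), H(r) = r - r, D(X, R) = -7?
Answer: -1/1954 ≈ -0.00051177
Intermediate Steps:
H(r) = 0
P = -48
C = -1954 (C = (-1*(-7) - 1913) - 48 = (7 - 1913) - 48 = -1906 - 48 = -1954)
1/(H(34) + C) = 1/(0 - 1954) = 1/(-1954) = -1/1954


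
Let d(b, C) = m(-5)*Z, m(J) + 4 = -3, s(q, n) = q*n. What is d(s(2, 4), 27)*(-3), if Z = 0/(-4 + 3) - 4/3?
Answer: -28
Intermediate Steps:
s(q, n) = n*q
m(J) = -7 (m(J) = -4 - 3 = -7)
Z = -4/3 (Z = 0/(-1) - 4*⅓ = 0*(-1) - 4/3 = 0 - 4/3 = -4/3 ≈ -1.3333)
d(b, C) = 28/3 (d(b, C) = -7*(-4/3) = 28/3)
d(s(2, 4), 27)*(-3) = (28/3)*(-3) = -28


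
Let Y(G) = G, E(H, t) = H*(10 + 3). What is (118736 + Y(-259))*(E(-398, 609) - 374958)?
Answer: -45036898964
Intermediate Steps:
E(H, t) = 13*H (E(H, t) = H*13 = 13*H)
(118736 + Y(-259))*(E(-398, 609) - 374958) = (118736 - 259)*(13*(-398) - 374958) = 118477*(-5174 - 374958) = 118477*(-380132) = -45036898964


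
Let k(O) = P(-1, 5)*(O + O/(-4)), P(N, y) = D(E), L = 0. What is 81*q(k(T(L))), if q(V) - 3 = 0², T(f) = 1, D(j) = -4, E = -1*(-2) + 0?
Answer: 243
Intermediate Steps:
E = 2 (E = 2 + 0 = 2)
P(N, y) = -4
k(O) = -3*O (k(O) = -4*(O + O/(-4)) = -4*(O + O*(-¼)) = -4*(O - O/4) = -3*O)
q(V) = 3 (q(V) = 3 + 0² = 3 + 0 = 3)
81*q(k(T(L))) = 81*3 = 243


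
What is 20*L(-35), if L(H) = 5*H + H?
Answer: -4200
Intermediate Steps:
L(H) = 6*H
20*L(-35) = 20*(6*(-35)) = 20*(-210) = -4200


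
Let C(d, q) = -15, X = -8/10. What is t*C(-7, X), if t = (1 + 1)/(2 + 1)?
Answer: -10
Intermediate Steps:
X = -⅘ (X = -8*⅒ = -⅘ ≈ -0.80000)
t = ⅔ (t = 2/3 = 2*(⅓) = ⅔ ≈ 0.66667)
t*C(-7, X) = (⅔)*(-15) = -10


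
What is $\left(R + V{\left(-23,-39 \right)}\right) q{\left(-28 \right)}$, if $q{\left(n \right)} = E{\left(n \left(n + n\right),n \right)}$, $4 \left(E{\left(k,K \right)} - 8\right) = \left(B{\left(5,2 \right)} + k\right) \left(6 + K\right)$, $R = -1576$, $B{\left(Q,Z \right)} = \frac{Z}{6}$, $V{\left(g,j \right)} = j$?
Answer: $\frac{83506805}{6} \approx 1.3918 \cdot 10^{7}$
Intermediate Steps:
$B{\left(Q,Z \right)} = \frac{Z}{6}$ ($B{\left(Q,Z \right)} = Z \frac{1}{6} = \frac{Z}{6}$)
$E{\left(k,K \right)} = 8 + \frac{\left(6 + K\right) \left(\frac{1}{3} + k\right)}{4}$ ($E{\left(k,K \right)} = 8 + \frac{\left(\frac{1}{6} \cdot 2 + k\right) \left(6 + K\right)}{4} = 8 + \frac{\left(\frac{1}{3} + k\right) \left(6 + K\right)}{4} = 8 + \frac{\left(6 + K\right) \left(\frac{1}{3} + k\right)}{4}$)
$q{\left(n \right)} = \frac{17}{2} + \frac{n^{3}}{2} + 3 n^{2} + \frac{n}{12}$ ($q{\left(n \right)} = \frac{17}{2} + \frac{n}{12} + \frac{3 n \left(n + n\right)}{2} + \frac{n n \left(n + n\right)}{4} = \frac{17}{2} + \frac{n}{12} + \frac{3 n 2 n}{2} + \frac{n n 2 n}{4} = \frac{17}{2} + \frac{n}{12} + \frac{3 \cdot 2 n^{2}}{2} + \frac{n 2 n^{2}}{4} = \frac{17}{2} + \frac{n}{12} + 3 n^{2} + \frac{n^{3}}{2} = \frac{17}{2} + \frac{n^{3}}{2} + 3 n^{2} + \frac{n}{12}$)
$\left(R + V{\left(-23,-39 \right)}\right) q{\left(-28 \right)} = \left(-1576 - 39\right) \left(\frac{17}{2} + \frac{\left(-28\right)^{3}}{2} + 3 \left(-28\right)^{2} + \frac{1}{12} \left(-28\right)\right) = - 1615 \left(\frac{17}{2} + \frac{1}{2} \left(-21952\right) + 3 \cdot 784 - \frac{7}{3}\right) = - 1615 \left(\frac{17}{2} - 10976 + 2352 - \frac{7}{3}\right) = \left(-1615\right) \left(- \frac{51707}{6}\right) = \frac{83506805}{6}$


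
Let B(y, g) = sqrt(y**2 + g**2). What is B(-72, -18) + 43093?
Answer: 43093 + 18*sqrt(17) ≈ 43167.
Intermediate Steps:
B(y, g) = sqrt(g**2 + y**2)
B(-72, -18) + 43093 = sqrt((-18)**2 + (-72)**2) + 43093 = sqrt(324 + 5184) + 43093 = sqrt(5508) + 43093 = 18*sqrt(17) + 43093 = 43093 + 18*sqrt(17)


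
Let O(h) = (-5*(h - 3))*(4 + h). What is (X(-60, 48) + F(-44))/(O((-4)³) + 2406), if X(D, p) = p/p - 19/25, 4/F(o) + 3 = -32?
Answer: -11/1548225 ≈ -7.1049e-6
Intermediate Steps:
F(o) = -4/35 (F(o) = 4/(-3 - 32) = 4/(-35) = 4*(-1/35) = -4/35)
X(D, p) = 6/25 (X(D, p) = 1 - 19*1/25 = 1 - 19/25 = 6/25)
O(h) = (4 + h)*(15 - 5*h) (O(h) = (-5*(-3 + h))*(4 + h) = (15 - 5*h)*(4 + h) = (4 + h)*(15 - 5*h))
(X(-60, 48) + F(-44))/(O((-4)³) + 2406) = (6/25 - 4/35)/((60 - 5*(-4)³ - 5*((-4)³)²) + 2406) = 22/(175*((60 - 5*(-64) - 5*(-64)²) + 2406)) = 22/(175*((60 + 320 - 5*4096) + 2406)) = 22/(175*((60 + 320 - 20480) + 2406)) = 22/(175*(-20100 + 2406)) = (22/175)/(-17694) = (22/175)*(-1/17694) = -11/1548225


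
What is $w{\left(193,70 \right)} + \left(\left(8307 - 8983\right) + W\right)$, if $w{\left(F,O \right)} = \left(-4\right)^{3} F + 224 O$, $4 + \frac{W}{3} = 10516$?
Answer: $34188$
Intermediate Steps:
$W = 31536$ ($W = -12 + 3 \cdot 10516 = -12 + 31548 = 31536$)
$w{\left(F,O \right)} = - 64 F + 224 O$
$w{\left(193,70 \right)} + \left(\left(8307 - 8983\right) + W\right) = \left(\left(-64\right) 193 + 224 \cdot 70\right) + \left(\left(8307 - 8983\right) + 31536\right) = \left(-12352 + 15680\right) + \left(-676 + 31536\right) = 3328 + 30860 = 34188$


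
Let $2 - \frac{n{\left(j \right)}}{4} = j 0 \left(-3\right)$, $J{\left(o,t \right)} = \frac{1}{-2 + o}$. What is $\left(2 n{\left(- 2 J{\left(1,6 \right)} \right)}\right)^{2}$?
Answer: $256$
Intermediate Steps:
$n{\left(j \right)} = 8$ ($n{\left(j \right)} = 8 - 4 j 0 \left(-3\right) = 8 - 4 \cdot 0 \left(-3\right) = 8 - 0 = 8 + 0 = 8$)
$\left(2 n{\left(- 2 J{\left(1,6 \right)} \right)}\right)^{2} = \left(2 \cdot 8\right)^{2} = 16^{2} = 256$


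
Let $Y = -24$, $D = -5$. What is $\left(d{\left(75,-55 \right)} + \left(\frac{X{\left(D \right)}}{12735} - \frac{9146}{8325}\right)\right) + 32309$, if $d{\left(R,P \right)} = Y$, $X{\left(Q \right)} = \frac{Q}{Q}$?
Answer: $\frac{25353354914}{785325} \approx 32284.0$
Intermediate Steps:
$X{\left(Q \right)} = 1$
$d{\left(R,P \right)} = -24$
$\left(d{\left(75,-55 \right)} + \left(\frac{X{\left(D \right)}}{12735} - \frac{9146}{8325}\right)\right) + 32309 = \left(-24 + \left(1 \cdot \frac{1}{12735} - \frac{9146}{8325}\right)\right) + 32309 = \left(-24 + \left(\frac{1}{12735} - \frac{9146}{8325}\right)\right) + 32309 = \left(-24 - \frac{862711}{785325}\right) + 32309 = - \frac{19710511}{785325} + 32309 = \frac{25353354914}{785325}$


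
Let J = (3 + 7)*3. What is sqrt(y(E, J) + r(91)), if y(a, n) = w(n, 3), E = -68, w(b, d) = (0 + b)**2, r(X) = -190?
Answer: sqrt(710) ≈ 26.646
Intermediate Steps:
w(b, d) = b**2
J = 30 (J = 10*3 = 30)
y(a, n) = n**2
sqrt(y(E, J) + r(91)) = sqrt(30**2 - 190) = sqrt(900 - 190) = sqrt(710)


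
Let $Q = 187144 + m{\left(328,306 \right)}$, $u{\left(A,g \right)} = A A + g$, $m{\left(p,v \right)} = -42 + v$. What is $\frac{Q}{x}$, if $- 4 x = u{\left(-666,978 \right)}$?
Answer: $- \frac{374816}{222267} \approx -1.6863$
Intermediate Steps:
$u{\left(A,g \right)} = g + A^{2}$ ($u{\left(A,g \right)} = A^{2} + g = g + A^{2}$)
$Q = 187408$ ($Q = 187144 + \left(-42 + 306\right) = 187144 + 264 = 187408$)
$x = - \frac{222267}{2}$ ($x = - \frac{978 + \left(-666\right)^{2}}{4} = - \frac{978 + 443556}{4} = \left(- \frac{1}{4}\right) 444534 = - \frac{222267}{2} \approx -1.1113 \cdot 10^{5}$)
$\frac{Q}{x} = \frac{187408}{- \frac{222267}{2}} = 187408 \left(- \frac{2}{222267}\right) = - \frac{374816}{222267}$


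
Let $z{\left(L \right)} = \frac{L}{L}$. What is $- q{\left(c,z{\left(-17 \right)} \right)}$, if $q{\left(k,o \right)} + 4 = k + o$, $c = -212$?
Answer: $215$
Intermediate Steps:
$z{\left(L \right)} = 1$
$q{\left(k,o \right)} = -4 + k + o$ ($q{\left(k,o \right)} = -4 + \left(k + o\right) = -4 + k + o$)
$- q{\left(c,z{\left(-17 \right)} \right)} = - (-4 - 212 + 1) = \left(-1\right) \left(-215\right) = 215$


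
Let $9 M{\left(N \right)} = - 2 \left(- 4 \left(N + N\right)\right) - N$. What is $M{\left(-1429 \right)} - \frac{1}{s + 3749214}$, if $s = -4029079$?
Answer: $- \frac{1999635422}{839595} \approx -2381.7$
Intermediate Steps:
$M{\left(N \right)} = \frac{5 N}{3}$ ($M{\left(N \right)} = \frac{- 2 \left(- 4 \left(N + N\right)\right) - N}{9} = \frac{- 2 \left(- 4 \cdot 2 N\right) - N}{9} = \frac{- 2 \left(- 8 N\right) - N}{9} = \frac{16 N - N}{9} = \frac{15 N}{9} = \frac{5 N}{3}$)
$M{\left(-1429 \right)} - \frac{1}{s + 3749214} = \frac{5}{3} \left(-1429\right) - \frac{1}{-4029079 + 3749214} = - \frac{7145}{3} - \frac{1}{-279865} = - \frac{7145}{3} - - \frac{1}{279865} = - \frac{7145}{3} + \frac{1}{279865} = - \frac{1999635422}{839595}$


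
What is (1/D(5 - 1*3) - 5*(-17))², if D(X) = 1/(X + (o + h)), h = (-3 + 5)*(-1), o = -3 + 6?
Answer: 7744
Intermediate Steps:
o = 3
h = -2 (h = 2*(-1) = -2)
D(X) = 1/(1 + X) (D(X) = 1/(X + (3 - 2)) = 1/(X + 1) = 1/(1 + X))
(1/D(5 - 1*3) - 5*(-17))² = (1/(1/(1 + (5 - 1*3))) - 5*(-17))² = (1/(1/(1 + (5 - 3))) + 85)² = (1/(1/(1 + 2)) + 85)² = (1/(1/3) + 85)² = (1/(⅓) + 85)² = (3 + 85)² = 88² = 7744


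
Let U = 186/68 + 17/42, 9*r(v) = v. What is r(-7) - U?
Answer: -4196/1071 ≈ -3.9178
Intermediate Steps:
r(v) = v/9
U = 1121/357 (U = 186*(1/68) + 17*(1/42) = 93/34 + 17/42 = 1121/357 ≈ 3.1401)
r(-7) - U = (⅑)*(-7) - 1*1121/357 = -7/9 - 1121/357 = -4196/1071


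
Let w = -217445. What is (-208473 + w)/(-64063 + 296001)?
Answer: -212959/115969 ≈ -1.8363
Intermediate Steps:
(-208473 + w)/(-64063 + 296001) = (-208473 - 217445)/(-64063 + 296001) = -425918/231938 = -425918*1/231938 = -212959/115969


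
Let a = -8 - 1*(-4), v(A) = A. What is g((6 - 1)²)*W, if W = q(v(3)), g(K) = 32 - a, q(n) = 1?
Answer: 36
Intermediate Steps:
a = -4 (a = -8 + 4 = -4)
g(K) = 36 (g(K) = 32 - 1*(-4) = 32 + 4 = 36)
W = 1
g((6 - 1)²)*W = 36*1 = 36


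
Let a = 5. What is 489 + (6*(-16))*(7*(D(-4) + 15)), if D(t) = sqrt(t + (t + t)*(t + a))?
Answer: -9591 - 1344*I*sqrt(3) ≈ -9591.0 - 2327.9*I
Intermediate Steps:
D(t) = sqrt(t + 2*t*(5 + t)) (D(t) = sqrt(t + (t + t)*(t + 5)) = sqrt(t + (2*t)*(5 + t)) = sqrt(t + 2*t*(5 + t)))
489 + (6*(-16))*(7*(D(-4) + 15)) = 489 + (6*(-16))*(7*(sqrt(-4*(11 + 2*(-4))) + 15)) = 489 - 672*(sqrt(-4*(11 - 8)) + 15) = 489 - 672*(sqrt(-4*3) + 15) = 489 - 672*(sqrt(-12) + 15) = 489 - 672*(2*I*sqrt(3) + 15) = 489 - 672*(15 + 2*I*sqrt(3)) = 489 - 96*(105 + 14*I*sqrt(3)) = 489 + (-10080 - 1344*I*sqrt(3)) = -9591 - 1344*I*sqrt(3)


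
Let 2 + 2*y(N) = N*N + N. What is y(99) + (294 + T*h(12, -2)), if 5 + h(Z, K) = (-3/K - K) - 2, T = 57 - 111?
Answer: 5432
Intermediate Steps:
T = -54
y(N) = -1 + N/2 + N**2/2 (y(N) = -1 + (N*N + N)/2 = -1 + (N**2 + N)/2 = -1 + (N + N**2)/2 = -1 + (N/2 + N**2/2) = -1 + N/2 + N**2/2)
h(Z, K) = -7 - K - 3/K (h(Z, K) = -5 + ((-3/K - K) - 2) = -5 + ((-K - 3/K) - 2) = -5 + (-2 - K - 3/K) = -7 - K - 3/K)
y(99) + (294 + T*h(12, -2)) = (-1 + (1/2)*99 + (1/2)*99**2) + (294 - 54*(-7 - 1*(-2) - 3/(-2))) = (-1 + 99/2 + (1/2)*9801) + (294 - 54*(-7 + 2 - 3*(-1/2))) = (-1 + 99/2 + 9801/2) + (294 - 54*(-7 + 2 + 3/2)) = 4949 + (294 - 54*(-7/2)) = 4949 + (294 + 189) = 4949 + 483 = 5432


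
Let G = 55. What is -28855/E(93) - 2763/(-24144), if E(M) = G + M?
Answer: -58022183/297776 ≈ -194.85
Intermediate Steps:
E(M) = 55 + M
-28855/E(93) - 2763/(-24144) = -28855/(55 + 93) - 2763/(-24144) = -28855/148 - 2763*(-1/24144) = -28855*1/148 + 921/8048 = -28855/148 + 921/8048 = -58022183/297776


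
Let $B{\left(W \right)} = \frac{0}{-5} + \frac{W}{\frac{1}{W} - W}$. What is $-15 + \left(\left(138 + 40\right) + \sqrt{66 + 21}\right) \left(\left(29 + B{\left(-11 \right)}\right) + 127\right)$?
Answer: $\frac{1654411}{60} + \frac{18599 \sqrt{87}}{120} \approx 29019.0$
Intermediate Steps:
$B{\left(W \right)} = \frac{W}{\frac{1}{W} - W}$ ($B{\left(W \right)} = 0 \left(- \frac{1}{5}\right) + \frac{W}{\frac{1}{W} - W} = 0 + \frac{W}{\frac{1}{W} - W} = \frac{W}{\frac{1}{W} - W}$)
$-15 + \left(\left(138 + 40\right) + \sqrt{66 + 21}\right) \left(\left(29 + B{\left(-11 \right)}\right) + 127\right) = -15 + \left(\left(138 + 40\right) + \sqrt{66 + 21}\right) \left(\left(29 - \frac{\left(-11\right)^{2}}{-1 + \left(-11\right)^{2}}\right) + 127\right) = -15 + \left(178 + \sqrt{87}\right) \left(\left(29 - \frac{121}{-1 + 121}\right) + 127\right) = -15 + \left(178 + \sqrt{87}\right) \left(\left(29 - \frac{121}{120}\right) + 127\right) = -15 + \left(178 + \sqrt{87}\right) \left(\frac{3359}{120} + 127\right) = -15 + \left(178 + \sqrt{87}\right) \frac{18599}{120} = -15 + \left(\frac{1655311}{60} + \frac{18599 \sqrt{87}}{120}\right) = \frac{1654411}{60} + \frac{18599 \sqrt{87}}{120}$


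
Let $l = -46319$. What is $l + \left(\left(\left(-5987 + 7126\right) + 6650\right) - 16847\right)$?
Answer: $-55377$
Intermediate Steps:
$l + \left(\left(\left(-5987 + 7126\right) + 6650\right) - 16847\right) = -46319 + \left(\left(\left(-5987 + 7126\right) + 6650\right) - 16847\right) = -46319 + \left(\left(1139 + 6650\right) - 16847\right) = -46319 + \left(7789 - 16847\right) = -46319 - 9058 = -55377$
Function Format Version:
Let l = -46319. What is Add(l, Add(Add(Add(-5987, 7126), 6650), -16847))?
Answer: -55377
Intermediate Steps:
Add(l, Add(Add(Add(-5987, 7126), 6650), -16847)) = Add(-46319, Add(Add(Add(-5987, 7126), 6650), -16847)) = Add(-46319, Add(Add(1139, 6650), -16847)) = Add(-46319, Add(7789, -16847)) = Add(-46319, -9058) = -55377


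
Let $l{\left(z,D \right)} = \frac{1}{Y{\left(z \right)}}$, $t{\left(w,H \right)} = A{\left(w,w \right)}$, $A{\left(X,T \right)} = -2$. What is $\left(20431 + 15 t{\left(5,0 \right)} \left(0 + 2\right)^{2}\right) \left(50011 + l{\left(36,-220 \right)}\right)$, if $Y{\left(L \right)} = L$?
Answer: $\frac{36567863467}{36} \approx 1.0158 \cdot 10^{9}$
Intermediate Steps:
$t{\left(w,H \right)} = -2$
$l{\left(z,D \right)} = \frac{1}{z}$
$\left(20431 + 15 t{\left(5,0 \right)} \left(0 + 2\right)^{2}\right) \left(50011 + l{\left(36,-220 \right)}\right) = \left(20431 + 15 \left(-2\right) \left(0 + 2\right)^{2}\right) \left(50011 + \frac{1}{36}\right) = \left(20431 - 30 \cdot 2^{2}\right) \left(50011 + \frac{1}{36}\right) = \left(20431 - 120\right) \frac{1800397}{36} = 20311 \cdot \frac{1800397}{36} = \frac{36567863467}{36}$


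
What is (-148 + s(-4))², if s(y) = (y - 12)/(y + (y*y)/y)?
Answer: 21316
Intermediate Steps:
s(y) = (-12 + y)/(2*y) (s(y) = (-12 + y)/(y + y²/y) = (-12 + y)/(y + y) = (-12 + y)/((2*y)) = (-12 + y)*(1/(2*y)) = (-12 + y)/(2*y))
(-148 + s(-4))² = (-148 + (½)*(-12 - 4)/(-4))² = (-148 + (½)*(-¼)*(-16))² = (-148 + 2)² = (-146)² = 21316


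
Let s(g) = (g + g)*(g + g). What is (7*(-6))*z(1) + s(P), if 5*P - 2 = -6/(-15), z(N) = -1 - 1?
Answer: 53076/625 ≈ 84.922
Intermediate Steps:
z(N) = -2
P = 12/25 (P = ⅖ + (-6/(-15))/5 = ⅖ + (-6*(-1/15))/5 = ⅖ + (⅕)*(⅖) = ⅖ + 2/25 = 12/25 ≈ 0.48000)
s(g) = 4*g² (s(g) = (2*g)*(2*g) = 4*g²)
(7*(-6))*z(1) + s(P) = (7*(-6))*(-2) + 4*(12/25)² = -42*(-2) + 4*(144/625) = 84 + 576/625 = 53076/625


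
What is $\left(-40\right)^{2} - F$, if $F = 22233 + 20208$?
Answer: $-40841$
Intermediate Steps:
$F = 42441$
$\left(-40\right)^{2} - F = \left(-40\right)^{2} - 42441 = 1600 - 42441 = -40841$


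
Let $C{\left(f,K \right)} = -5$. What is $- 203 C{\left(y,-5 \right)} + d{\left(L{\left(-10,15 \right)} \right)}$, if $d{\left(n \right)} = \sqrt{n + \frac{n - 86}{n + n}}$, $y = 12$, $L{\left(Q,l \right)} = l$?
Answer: $1015 + \frac{\sqrt{11370}}{30} \approx 1018.6$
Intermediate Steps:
$d{\left(n \right)} = \sqrt{n + \frac{-86 + n}{2 n}}$
$- 203 C{\left(y,-5 \right)} + d{\left(L{\left(-10,15 \right)} \right)} = \left(-203\right) \left(-5\right) + \frac{\sqrt{2 - \frac{172}{15} + 4 \cdot 15}}{2} = 1015 + \frac{\sqrt{2 - \frac{172}{15} + 60}}{2} = 1015 + \frac{\sqrt{\frac{758}{15}}}{2} = 1015 + \frac{\frac{1}{15} \sqrt{11370}}{2} = 1015 + \frac{\sqrt{11370}}{30}$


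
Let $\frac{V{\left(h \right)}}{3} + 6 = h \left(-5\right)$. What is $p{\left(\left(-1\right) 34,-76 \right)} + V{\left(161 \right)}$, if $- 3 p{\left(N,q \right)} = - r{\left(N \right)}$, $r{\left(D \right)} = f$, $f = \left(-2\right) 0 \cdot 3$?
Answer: $-2433$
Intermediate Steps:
$f = 0$ ($f = 0 \cdot 3 = 0$)
$r{\left(D \right)} = 0$
$V{\left(h \right)} = -18 - 15 h$ ($V{\left(h \right)} = -18 + 3 h \left(-5\right) = -18 + 3 \left(- 5 h\right) = -18 - 15 h$)
$p{\left(N,q \right)} = 0$ ($p{\left(N,q \right)} = - \frac{\left(-1\right) 0}{3} = \left(- \frac{1}{3}\right) 0 = 0$)
$p{\left(\left(-1\right) 34,-76 \right)} + V{\left(161 \right)} = 0 - 2433 = -2433$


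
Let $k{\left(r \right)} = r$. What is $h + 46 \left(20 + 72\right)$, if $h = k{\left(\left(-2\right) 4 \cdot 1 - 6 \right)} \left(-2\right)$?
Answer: $4260$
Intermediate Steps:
$h = 28$ ($h = \left(\left(-2\right) 4 \cdot 1 - 6\right) \left(-2\right) = \left(\left(-8\right) 1 - 6\right) \left(-2\right) = \left(-8 - 6\right) \left(-2\right) = \left(-14\right) \left(-2\right) = 28$)
$h + 46 \left(20 + 72\right) = 28 + 46 \left(20 + 72\right) = 28 + 46 \cdot 92 = 28 + 4232 = 4260$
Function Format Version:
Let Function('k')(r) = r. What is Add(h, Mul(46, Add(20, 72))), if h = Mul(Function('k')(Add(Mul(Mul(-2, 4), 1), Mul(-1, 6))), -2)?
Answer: 4260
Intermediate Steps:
h = 28 (h = Mul(Add(Mul(Mul(-2, 4), 1), Mul(-1, 6)), -2) = Mul(Add(Mul(-8, 1), -6), -2) = Mul(Add(-8, -6), -2) = Mul(-14, -2) = 28)
Add(h, Mul(46, Add(20, 72))) = Add(28, Mul(46, Add(20, 72))) = Add(28, Mul(46, 92)) = Add(28, 4232) = 4260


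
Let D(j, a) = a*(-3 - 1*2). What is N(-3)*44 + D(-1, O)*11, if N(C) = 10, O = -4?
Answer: 660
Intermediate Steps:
D(j, a) = -5*a (D(j, a) = a*(-3 - 2) = a*(-5) = -5*a)
N(-3)*44 + D(-1, O)*11 = 10*44 - 5*(-4)*11 = 440 + 20*11 = 440 + 220 = 660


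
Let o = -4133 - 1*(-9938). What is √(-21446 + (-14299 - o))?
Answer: 5*I*√1662 ≈ 203.84*I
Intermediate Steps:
o = 5805 (o = -4133 + 9938 = 5805)
√(-21446 + (-14299 - o)) = √(-21446 + (-14299 - 1*5805)) = √(-21446 + (-14299 - 5805)) = √(-21446 - 20104) = √(-41550) = 5*I*√1662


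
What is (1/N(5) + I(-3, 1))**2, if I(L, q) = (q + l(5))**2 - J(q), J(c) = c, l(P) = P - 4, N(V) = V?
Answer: 256/25 ≈ 10.240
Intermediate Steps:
l(P) = -4 + P
I(L, q) = (1 + q)**2 - q (I(L, q) = (q + (-4 + 5))**2 - q = (q + 1)**2 - q = (1 + q)**2 - q)
(1/N(5) + I(-3, 1))**2 = (1/5 + ((1 + 1)**2 - 1*1))**2 = (1/5 + (2**2 - 1))**2 = (1/5 + (4 - 1))**2 = (1/5 + 3)**2 = (16/5)**2 = 256/25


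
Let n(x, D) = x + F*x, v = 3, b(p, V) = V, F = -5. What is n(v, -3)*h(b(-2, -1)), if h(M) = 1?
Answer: -12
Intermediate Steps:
n(x, D) = -4*x (n(x, D) = x - 5*x = -4*x)
n(v, -3)*h(b(-2, -1)) = -4*3*1 = -12*1 = -12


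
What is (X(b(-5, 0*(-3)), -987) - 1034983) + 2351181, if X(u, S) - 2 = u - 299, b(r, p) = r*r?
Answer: 1315926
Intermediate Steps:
b(r, p) = r**2
X(u, S) = -297 + u (X(u, S) = 2 + (u - 299) = 2 + (-299 + u) = -297 + u)
(X(b(-5, 0*(-3)), -987) - 1034983) + 2351181 = ((-297 + (-5)**2) - 1034983) + 2351181 = ((-297 + 25) - 1034983) + 2351181 = (-272 - 1034983) + 2351181 = -1035255 + 2351181 = 1315926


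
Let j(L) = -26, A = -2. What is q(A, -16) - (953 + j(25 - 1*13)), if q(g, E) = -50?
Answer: -977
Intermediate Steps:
q(A, -16) - (953 + j(25 - 1*13)) = -50 - (953 - 26) = -50 - 1*927 = -50 - 927 = -977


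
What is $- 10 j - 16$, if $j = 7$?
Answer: $-86$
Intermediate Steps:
$- 10 j - 16 = \left(-10\right) 7 - 16 = -70 - 16 = -86$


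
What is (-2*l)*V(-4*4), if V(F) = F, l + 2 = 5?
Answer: 96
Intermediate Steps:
l = 3 (l = -2 + 5 = 3)
(-2*l)*V(-4*4) = (-2*3)*(-4*4) = -6*(-16) = 96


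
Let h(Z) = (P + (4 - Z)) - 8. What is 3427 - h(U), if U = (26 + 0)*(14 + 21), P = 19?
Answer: 4322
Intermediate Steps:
U = 910 (U = 26*35 = 910)
h(Z) = 15 - Z (h(Z) = (19 + (4 - Z)) - 8 = (23 - Z) - 8 = 15 - Z)
3427 - h(U) = 3427 - (15 - 1*910) = 3427 - (15 - 910) = 3427 - 1*(-895) = 3427 + 895 = 4322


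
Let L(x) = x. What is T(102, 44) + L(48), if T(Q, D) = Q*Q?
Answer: 10452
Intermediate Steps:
T(Q, D) = Q²
T(102, 44) + L(48) = 102² + 48 = 10404 + 48 = 10452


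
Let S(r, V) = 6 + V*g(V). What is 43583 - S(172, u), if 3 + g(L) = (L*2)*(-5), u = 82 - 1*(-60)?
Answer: 245643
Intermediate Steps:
u = 142 (u = 82 + 60 = 142)
g(L) = -3 - 10*L (g(L) = -3 + (L*2)*(-5) = -3 + (2*L)*(-5) = -3 - 10*L)
S(r, V) = 6 + V*(-3 - 10*V)
43583 - S(172, u) = 43583 - (6 - 1*142*(3 + 10*142)) = 43583 - (6 - 1*142*(3 + 1420)) = 43583 - (6 - 1*142*1423) = 43583 - (6 - 202066) = 43583 - 1*(-202060) = 43583 + 202060 = 245643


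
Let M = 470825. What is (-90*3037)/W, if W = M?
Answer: -54666/94165 ≈ -0.58053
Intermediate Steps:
W = 470825
(-90*3037)/W = -90*3037/470825 = -273330*1/470825 = -54666/94165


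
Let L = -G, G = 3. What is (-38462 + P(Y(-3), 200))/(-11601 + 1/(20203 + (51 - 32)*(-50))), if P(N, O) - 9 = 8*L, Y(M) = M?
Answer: 740797681/223354052 ≈ 3.3167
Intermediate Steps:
L = -3 (L = -1*3 = -3)
P(N, O) = -15 (P(N, O) = 9 + 8*(-3) = 9 - 24 = -15)
(-38462 + P(Y(-3), 200))/(-11601 + 1/(20203 + (51 - 32)*(-50))) = (-38462 - 15)/(-11601 + 1/(20203 + (51 - 32)*(-50))) = -38477/(-11601 + 1/(20203 + 19*(-50))) = -38477/(-11601 + 1/(20203 - 950)) = -38477/(-11601 + 1/19253) = -38477/(-223354052/19253) = -38477*(-19253/223354052) = 740797681/223354052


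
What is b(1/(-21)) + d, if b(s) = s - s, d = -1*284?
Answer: -284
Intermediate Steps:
d = -284
b(s) = 0
b(1/(-21)) + d = 0 - 284 = -284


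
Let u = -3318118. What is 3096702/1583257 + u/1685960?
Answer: -16258923203/1334653985860 ≈ -0.012182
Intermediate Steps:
3096702/1583257 + u/1685960 = 3096702/1583257 - 3318118/1685960 = 3096702*(1/1583257) - 3318118*1/1685960 = 3096702/1583257 - 1659059/842980 = -16258923203/1334653985860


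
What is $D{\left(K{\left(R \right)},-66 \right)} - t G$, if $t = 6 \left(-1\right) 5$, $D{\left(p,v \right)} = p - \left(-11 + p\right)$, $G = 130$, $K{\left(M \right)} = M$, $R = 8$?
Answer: $3911$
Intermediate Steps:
$D{\left(p,v \right)} = 11$
$t = -30$ ($t = \left(-6\right) 5 = -30$)
$D{\left(K{\left(R \right)},-66 \right)} - t G = 11 - \left(-30\right) 130 = 11 - -3900 = 11 + 3900 = 3911$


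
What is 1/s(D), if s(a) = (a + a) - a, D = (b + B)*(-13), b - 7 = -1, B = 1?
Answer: -1/91 ≈ -0.010989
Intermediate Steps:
b = 6 (b = 7 - 1 = 6)
D = -91 (D = (6 + 1)*(-13) = 7*(-13) = -91)
s(a) = a (s(a) = 2*a - a = a)
1/s(D) = 1/(-91) = -1/91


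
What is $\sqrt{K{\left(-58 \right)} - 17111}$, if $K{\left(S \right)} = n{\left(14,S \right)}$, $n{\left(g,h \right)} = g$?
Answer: $i \sqrt{17097} \approx 130.76 i$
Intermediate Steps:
$K{\left(S \right)} = 14$
$\sqrt{K{\left(-58 \right)} - 17111} = \sqrt{14 - 17111} = \sqrt{-17097} = i \sqrt{17097}$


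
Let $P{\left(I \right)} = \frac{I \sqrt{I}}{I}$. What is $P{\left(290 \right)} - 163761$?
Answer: $-163761 + \sqrt{290} \approx -1.6374 \cdot 10^{5}$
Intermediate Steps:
$P{\left(I \right)} = \sqrt{I}$ ($P{\left(I \right)} = \frac{I^{\frac{3}{2}}}{I} = \sqrt{I}$)
$P{\left(290 \right)} - 163761 = \sqrt{290} - 163761 = -163761 + \sqrt{290}$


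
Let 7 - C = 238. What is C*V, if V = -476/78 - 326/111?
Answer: 1004388/481 ≈ 2088.1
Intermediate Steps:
C = -231 (C = 7 - 1*238 = 7 - 238 = -231)
V = -4348/481 (V = -476*1/78 - 326*1/111 = -238/39 - 326/111 = -4348/481 ≈ -9.0395)
C*V = -231*(-4348/481) = 1004388/481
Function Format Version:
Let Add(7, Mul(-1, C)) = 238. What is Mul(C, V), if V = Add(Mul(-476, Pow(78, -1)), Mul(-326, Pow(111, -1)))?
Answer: Rational(1004388, 481) ≈ 2088.1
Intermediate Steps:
C = -231 (C = Add(7, Mul(-1, 238)) = Add(7, -238) = -231)
V = Rational(-4348, 481) (V = Add(Mul(-476, Rational(1, 78)), Mul(-326, Rational(1, 111))) = Add(Rational(-238, 39), Rational(-326, 111)) = Rational(-4348, 481) ≈ -9.0395)
Mul(C, V) = Mul(-231, Rational(-4348, 481)) = Rational(1004388, 481)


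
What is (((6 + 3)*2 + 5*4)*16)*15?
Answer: 9120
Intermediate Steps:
(((6 + 3)*2 + 5*4)*16)*15 = ((9*2 + 20)*16)*15 = ((18 + 20)*16)*15 = (38*16)*15 = 608*15 = 9120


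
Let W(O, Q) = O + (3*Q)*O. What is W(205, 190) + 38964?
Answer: 156019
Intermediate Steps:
W(O, Q) = O + 3*O*Q
W(205, 190) + 38964 = 205*(1 + 3*190) + 38964 = 205*(1 + 570) + 38964 = 205*571 + 38964 = 117055 + 38964 = 156019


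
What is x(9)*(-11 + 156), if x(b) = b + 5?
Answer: 2030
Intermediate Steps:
x(b) = 5 + b
x(9)*(-11 + 156) = (5 + 9)*(-11 + 156) = 14*145 = 2030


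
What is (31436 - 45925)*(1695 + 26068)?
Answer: -402258107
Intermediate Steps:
(31436 - 45925)*(1695 + 26068) = -14489*27763 = -402258107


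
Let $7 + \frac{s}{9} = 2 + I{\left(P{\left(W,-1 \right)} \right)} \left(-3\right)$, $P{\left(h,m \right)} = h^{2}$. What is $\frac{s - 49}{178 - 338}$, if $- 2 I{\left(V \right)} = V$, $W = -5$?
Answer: $- \frac{487}{320} \approx -1.5219$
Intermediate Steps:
$I{\left(V \right)} = - \frac{V}{2}$
$s = \frac{585}{2}$ ($s = -63 + 9 \left(2 + - \frac{\left(-5\right)^{2}}{2} \left(-3\right)\right) = -63 + 9 \left(2 + \left(- \frac{1}{2}\right) 25 \left(-3\right)\right) = -63 + 9 \left(2 - - \frac{75}{2}\right) = -63 + 9 \left(2 + \frac{75}{2}\right) = -63 + 9 \cdot \frac{79}{2} = -63 + \frac{711}{2} = \frac{585}{2} \approx 292.5$)
$\frac{s - 49}{178 - 338} = \frac{\frac{585}{2} - 49}{178 - 338} = \frac{487}{2 \left(-160\right)} = \frac{487}{2} \left(- \frac{1}{160}\right) = - \frac{487}{320}$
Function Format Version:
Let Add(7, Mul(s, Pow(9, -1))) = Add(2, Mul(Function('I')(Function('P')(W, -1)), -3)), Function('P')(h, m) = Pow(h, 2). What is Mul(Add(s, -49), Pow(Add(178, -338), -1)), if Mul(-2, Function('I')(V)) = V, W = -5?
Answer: Rational(-487, 320) ≈ -1.5219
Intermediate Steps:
Function('I')(V) = Mul(Rational(-1, 2), V)
s = Rational(585, 2) (s = Add(-63, Mul(9, Add(2, Mul(Mul(Rational(-1, 2), Pow(-5, 2)), -3)))) = Add(-63, Mul(9, Add(2, Mul(Mul(Rational(-1, 2), 25), -3)))) = Add(-63, Mul(9, Add(2, Mul(Rational(-25, 2), -3)))) = Add(-63, Mul(9, Add(2, Rational(75, 2)))) = Add(-63, Mul(9, Rational(79, 2))) = Add(-63, Rational(711, 2)) = Rational(585, 2) ≈ 292.50)
Mul(Add(s, -49), Pow(Add(178, -338), -1)) = Mul(Add(Rational(585, 2), -49), Pow(Add(178, -338), -1)) = Mul(Rational(487, 2), Pow(-160, -1)) = Mul(Rational(487, 2), Rational(-1, 160)) = Rational(-487, 320)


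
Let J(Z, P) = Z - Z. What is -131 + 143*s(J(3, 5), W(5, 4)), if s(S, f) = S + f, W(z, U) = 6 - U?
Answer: 155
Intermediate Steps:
J(Z, P) = 0
-131 + 143*s(J(3, 5), W(5, 4)) = -131 + 143*(0 + (6 - 1*4)) = -131 + 143*(0 + (6 - 4)) = -131 + 143*(0 + 2) = -131 + 143*2 = -131 + 286 = 155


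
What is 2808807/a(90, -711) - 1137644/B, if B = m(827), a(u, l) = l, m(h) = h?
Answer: -1043916091/195999 ≈ -5326.1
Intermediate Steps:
B = 827
2808807/a(90, -711) - 1137644/B = 2808807/(-711) - 1137644/827 = 2808807*(-1/711) - 1137644*1/827 = -936269/237 - 1137644/827 = -1043916091/195999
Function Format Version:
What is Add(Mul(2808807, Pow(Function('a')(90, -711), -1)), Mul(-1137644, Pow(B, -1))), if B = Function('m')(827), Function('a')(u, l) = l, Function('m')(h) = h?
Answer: Rational(-1043916091, 195999) ≈ -5326.1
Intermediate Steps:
B = 827
Add(Mul(2808807, Pow(Function('a')(90, -711), -1)), Mul(-1137644, Pow(B, -1))) = Add(Mul(2808807, Pow(-711, -1)), Mul(-1137644, Pow(827, -1))) = Add(Mul(2808807, Rational(-1, 711)), Mul(-1137644, Rational(1, 827))) = Add(Rational(-936269, 237), Rational(-1137644, 827)) = Rational(-1043916091, 195999)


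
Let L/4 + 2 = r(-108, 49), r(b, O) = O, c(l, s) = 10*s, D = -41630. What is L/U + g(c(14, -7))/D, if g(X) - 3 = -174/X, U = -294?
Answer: -9785066/15299025 ≈ -0.63959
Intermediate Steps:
g(X) = 3 - 174/X
L = 188 (L = -8 + 4*49 = -8 + 196 = 188)
L/U + g(c(14, -7))/D = 188/(-294) + (3 - 174/(10*(-7)))/(-41630) = 188*(-1/294) + (3 - 174/(-70))*(-1/41630) = -94/147 + (3 - 174*(-1/70))*(-1/41630) = -94/147 + (3 + 87/35)*(-1/41630) = -94/147 + (192/35)*(-1/41630) = -94/147 - 96/728525 = -9785066/15299025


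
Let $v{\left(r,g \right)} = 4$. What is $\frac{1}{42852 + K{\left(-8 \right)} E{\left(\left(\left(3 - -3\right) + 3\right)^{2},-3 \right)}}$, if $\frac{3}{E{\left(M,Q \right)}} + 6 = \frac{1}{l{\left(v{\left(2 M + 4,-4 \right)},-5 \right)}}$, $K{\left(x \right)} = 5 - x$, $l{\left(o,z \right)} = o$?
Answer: $\frac{23}{985440} \approx 2.334 \cdot 10^{-5}$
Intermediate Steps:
$E{\left(M,Q \right)} = - \frac{12}{23}$ ($E{\left(M,Q \right)} = \frac{3}{-6 + \frac{1}{4}} = \frac{3}{- \frac{23}{4}} = 3 \left(- \frac{4}{23}\right) = - \frac{12}{23}$)
$\frac{1}{42852 + K{\left(-8 \right)} E{\left(\left(\left(3 - -3\right) + 3\right)^{2},-3 \right)}} = \frac{1}{42852 + \left(5 - -8\right) \left(- \frac{12}{23}\right)} = \frac{1}{42852 + \left(5 + 8\right) \left(- \frac{12}{23}\right)} = \frac{1}{42852 + 13 \left(- \frac{12}{23}\right)} = \frac{1}{42852 - \frac{156}{23}} = \frac{1}{\frac{985440}{23}} = \frac{23}{985440}$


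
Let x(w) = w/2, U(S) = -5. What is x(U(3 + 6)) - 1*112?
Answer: -229/2 ≈ -114.50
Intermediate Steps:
x(w) = w/2 (x(w) = w*(½) = w/2)
x(U(3 + 6)) - 1*112 = (½)*(-5) - 1*112 = -5/2 - 112 = -229/2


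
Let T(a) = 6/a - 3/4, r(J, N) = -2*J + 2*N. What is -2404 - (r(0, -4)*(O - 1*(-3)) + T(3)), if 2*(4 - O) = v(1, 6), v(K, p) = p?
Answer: -9493/4 ≈ -2373.3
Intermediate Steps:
O = 1 (O = 4 - ½*6 = 4 - 3 = 1)
T(a) = -¾ + 6/a (T(a) = 6/a - 3*¼ = 6/a - ¾ = -¾ + 6/a)
-2404 - (r(0, -4)*(O - 1*(-3)) + T(3)) = -2404 - ((-2*0 + 2*(-4))*(1 - 1*(-3)) + (-¾ + 6/3)) = -2404 - ((0 - 8)*(1 + 3) + (-¾ + 6*(⅓))) = -2404 - (-8*4 + (-¾ + 2)) = -2404 - (-32 + 5/4) = -2404 - 1*(-123/4) = -2404 + 123/4 = -9493/4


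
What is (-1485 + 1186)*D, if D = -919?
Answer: 274781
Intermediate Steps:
(-1485 + 1186)*D = (-1485 + 1186)*(-919) = -299*(-919) = 274781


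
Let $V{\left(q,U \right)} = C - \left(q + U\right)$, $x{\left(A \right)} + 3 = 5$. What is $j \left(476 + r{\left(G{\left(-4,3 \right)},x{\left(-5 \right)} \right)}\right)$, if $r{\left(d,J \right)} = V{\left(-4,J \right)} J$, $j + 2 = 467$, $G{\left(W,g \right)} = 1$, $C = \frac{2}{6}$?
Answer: $223510$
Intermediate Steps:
$x{\left(A \right)} = 2$ ($x{\left(A \right)} = -3 + 5 = 2$)
$C = \frac{1}{3}$ ($C = 2 \cdot \frac{1}{6} = \frac{1}{3} \approx 0.33333$)
$V{\left(q,U \right)} = \frac{1}{3} - U - q$ ($V{\left(q,U \right)} = \frac{1}{3} - \left(q + U\right) = \frac{1}{3} - \left(U + q\right) = \frac{1}{3} - U - q$)
$j = 465$ ($j = -2 + 467 = 465$)
$r{\left(d,J \right)} = J \left(\frac{13}{3} - J\right)$ ($r{\left(d,J \right)} = \left(\frac{1}{3} - J - -4\right) J = \left(\frac{1}{3} - J + 4\right) J = \left(\frac{13}{3} - J\right) J = J \left(\frac{13}{3} - J\right)$)
$j \left(476 + r{\left(G{\left(-4,3 \right)},x{\left(-5 \right)} \right)}\right) = 465 \left(476 + \frac{1}{3} \cdot 2 \left(13 - 6\right)\right) = 465 \left(476 + \frac{1}{3} \cdot 2 \cdot 7\right) = 465 \left(476 + \frac{14}{3}\right) = 465 \cdot \frac{1442}{3} = 223510$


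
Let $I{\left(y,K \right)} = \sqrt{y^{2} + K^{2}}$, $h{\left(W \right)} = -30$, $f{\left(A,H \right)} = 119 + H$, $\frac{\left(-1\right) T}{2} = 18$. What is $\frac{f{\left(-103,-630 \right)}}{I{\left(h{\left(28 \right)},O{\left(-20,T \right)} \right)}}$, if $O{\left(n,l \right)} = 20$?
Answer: $- \frac{511 \sqrt{13}}{130} \approx -14.173$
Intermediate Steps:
$T = -36$ ($T = \left(-2\right) 18 = -36$)
$I{\left(y,K \right)} = \sqrt{K^{2} + y^{2}}$
$\frac{f{\left(-103,-630 \right)}}{I{\left(h{\left(28 \right)},O{\left(-20,T \right)} \right)}} = \frac{119 - 630}{\sqrt{20^{2} + \left(-30\right)^{2}}} = - \frac{511}{\sqrt{400 + 900}} = - \frac{511}{\sqrt{1300}} = - \frac{511}{10 \sqrt{13}} = - 511 \frac{\sqrt{13}}{130} = - \frac{511 \sqrt{13}}{130}$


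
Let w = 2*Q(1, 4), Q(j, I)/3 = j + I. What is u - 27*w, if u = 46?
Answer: -764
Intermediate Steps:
Q(j, I) = 3*I + 3*j (Q(j, I) = 3*(j + I) = 3*(I + j) = 3*I + 3*j)
w = 30 (w = 2*(3*4 + 3*1) = 2*(12 + 3) = 2*15 = 30)
u - 27*w = 46 - 27*30 = 46 - 810 = -764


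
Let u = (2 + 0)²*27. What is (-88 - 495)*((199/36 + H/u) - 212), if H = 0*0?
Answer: 4333439/36 ≈ 1.2037e+5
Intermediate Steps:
H = 0
u = 108 (u = 2²*27 = 4*27 = 108)
(-88 - 495)*((199/36 + H/u) - 212) = (-88 - 495)*((199/36 + 0/108) - 212) = -583*((199*(1/36) + 0*(1/108)) - 212) = -583*((199/36 + 0) - 212) = -583*(199/36 - 212) = -583*(-7433/36) = 4333439/36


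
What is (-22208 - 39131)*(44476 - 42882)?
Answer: -97774366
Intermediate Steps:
(-22208 - 39131)*(44476 - 42882) = -61339*1594 = -97774366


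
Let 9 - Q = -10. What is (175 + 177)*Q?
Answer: 6688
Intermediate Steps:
Q = 19 (Q = 9 - 1*(-10) = 9 + 10 = 19)
(175 + 177)*Q = (175 + 177)*19 = 352*19 = 6688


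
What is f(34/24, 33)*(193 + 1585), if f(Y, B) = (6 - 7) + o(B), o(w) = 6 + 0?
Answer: 8890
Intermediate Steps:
o(w) = 6
f(Y, B) = 5 (f(Y, B) = (6 - 7) + 6 = -1 + 6 = 5)
f(34/24, 33)*(193 + 1585) = 5*(193 + 1585) = 5*1778 = 8890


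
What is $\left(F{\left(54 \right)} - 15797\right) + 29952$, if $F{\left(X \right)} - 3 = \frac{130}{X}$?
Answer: $\frac{382331}{27} \approx 14160.0$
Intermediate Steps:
$F{\left(X \right)} = 3 + \frac{130}{X}$
$\left(F{\left(54 \right)} - 15797\right) + 29952 = \left(\left(3 + \frac{130}{54}\right) - 15797\right) + 29952 = \left(\left(3 + 130 \cdot \frac{1}{54}\right) - 15797\right) + 29952 = \left(\left(3 + \frac{65}{27}\right) - 15797\right) + 29952 = \left(\frac{146}{27} - 15797\right) + 29952 = - \frac{426373}{27} + 29952 = \frac{382331}{27}$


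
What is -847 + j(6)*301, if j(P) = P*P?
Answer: 9989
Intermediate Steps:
j(P) = P²
-847 + j(6)*301 = -847 + 6²*301 = -847 + 36*301 = -847 + 10836 = 9989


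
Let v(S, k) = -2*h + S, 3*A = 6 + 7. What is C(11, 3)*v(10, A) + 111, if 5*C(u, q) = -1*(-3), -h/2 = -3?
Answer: 549/5 ≈ 109.80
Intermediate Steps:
h = 6 (h = -2*(-3) = 6)
C(u, q) = 3/5 (C(u, q) = (-1*(-3))/5 = (1/5)*3 = 3/5)
A = 13/3 (A = (6 + 7)/3 = (1/3)*13 = 13/3 ≈ 4.3333)
v(S, k) = -12 + S (v(S, k) = -2*6 + S = -12 + S)
C(11, 3)*v(10, A) + 111 = 3*(-12 + 10)/5 + 111 = (3/5)*(-2) + 111 = -6/5 + 111 = 549/5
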